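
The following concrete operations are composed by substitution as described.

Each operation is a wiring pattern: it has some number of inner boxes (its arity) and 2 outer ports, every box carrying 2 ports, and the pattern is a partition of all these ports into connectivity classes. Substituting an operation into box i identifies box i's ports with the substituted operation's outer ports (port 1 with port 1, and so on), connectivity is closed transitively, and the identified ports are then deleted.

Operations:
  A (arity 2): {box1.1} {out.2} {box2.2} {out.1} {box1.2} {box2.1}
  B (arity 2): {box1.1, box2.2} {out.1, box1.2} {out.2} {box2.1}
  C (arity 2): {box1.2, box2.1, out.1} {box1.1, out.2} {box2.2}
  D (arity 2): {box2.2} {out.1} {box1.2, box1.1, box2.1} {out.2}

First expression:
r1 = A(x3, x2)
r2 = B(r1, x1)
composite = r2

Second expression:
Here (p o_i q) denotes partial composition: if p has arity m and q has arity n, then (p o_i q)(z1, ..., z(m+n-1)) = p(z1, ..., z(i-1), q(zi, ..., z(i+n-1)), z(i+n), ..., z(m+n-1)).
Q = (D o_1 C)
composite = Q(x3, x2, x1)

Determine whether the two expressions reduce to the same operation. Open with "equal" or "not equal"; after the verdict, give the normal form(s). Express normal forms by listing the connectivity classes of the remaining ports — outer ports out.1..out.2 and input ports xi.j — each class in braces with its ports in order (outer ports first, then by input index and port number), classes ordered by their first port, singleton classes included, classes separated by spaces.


not equal; first: {out.1} {out.2} {x1.1} {x1.2} {x2.1} {x2.2} {x3.1} {x3.2}; second: {out.1} {out.2} {x1.1, x2.1, x3.1, x3.2} {x1.2} {x2.2}


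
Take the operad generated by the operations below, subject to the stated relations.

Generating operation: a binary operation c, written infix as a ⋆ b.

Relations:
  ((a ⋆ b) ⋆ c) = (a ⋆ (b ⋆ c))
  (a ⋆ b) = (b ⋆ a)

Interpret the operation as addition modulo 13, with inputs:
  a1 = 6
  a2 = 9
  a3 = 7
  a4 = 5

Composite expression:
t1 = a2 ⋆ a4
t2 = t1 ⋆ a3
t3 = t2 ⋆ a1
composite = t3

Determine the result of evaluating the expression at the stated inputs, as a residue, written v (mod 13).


1 (mod 13)

(a2 ⋆ a4) = 1
((a2 ⋆ a4) ⋆ a3) = 8
(((a2 ⋆ a4) ⋆ a3) ⋆ a1) = 1


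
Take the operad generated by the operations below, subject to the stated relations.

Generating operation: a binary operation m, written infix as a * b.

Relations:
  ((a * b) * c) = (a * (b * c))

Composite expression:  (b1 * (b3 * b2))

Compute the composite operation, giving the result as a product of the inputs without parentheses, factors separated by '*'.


Associativity of m dissolves the nesting; only the b-input order survives.
(b3 * b2) unparenthesizes to b3 * b2
(b1 * (b3 * b2)) unparenthesizes to b1 * b3 * b2

b1 * b3 * b2


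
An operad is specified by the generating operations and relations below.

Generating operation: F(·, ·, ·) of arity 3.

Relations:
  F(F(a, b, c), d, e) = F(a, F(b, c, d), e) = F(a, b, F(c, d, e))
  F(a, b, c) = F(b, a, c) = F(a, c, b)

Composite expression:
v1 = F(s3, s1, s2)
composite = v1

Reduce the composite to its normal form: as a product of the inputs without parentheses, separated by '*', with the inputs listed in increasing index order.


Shape and order are irrelevant to F; the s-input set decides.
F(s3, s1, s2) reduces to s3 * s1 * s2
putting the inputs in ascending order: s1 * s2 * s3

s1 * s2 * s3


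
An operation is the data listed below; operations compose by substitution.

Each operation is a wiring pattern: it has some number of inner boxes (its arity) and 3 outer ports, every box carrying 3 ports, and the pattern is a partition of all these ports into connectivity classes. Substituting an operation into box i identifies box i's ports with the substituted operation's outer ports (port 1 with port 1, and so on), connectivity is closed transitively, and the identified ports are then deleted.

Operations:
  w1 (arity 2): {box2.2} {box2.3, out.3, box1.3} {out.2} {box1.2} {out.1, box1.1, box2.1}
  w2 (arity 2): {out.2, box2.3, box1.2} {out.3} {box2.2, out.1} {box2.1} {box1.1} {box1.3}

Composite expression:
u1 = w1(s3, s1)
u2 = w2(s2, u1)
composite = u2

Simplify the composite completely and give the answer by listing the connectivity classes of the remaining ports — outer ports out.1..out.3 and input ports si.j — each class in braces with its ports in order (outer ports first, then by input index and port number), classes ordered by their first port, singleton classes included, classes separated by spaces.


{out.1} {out.2, s1.3, s2.2, s3.3} {out.3} {s1.1, s3.1} {s1.2} {s2.1} {s2.3} {s3.2}

Treat the ports identified at w2 as solder joints: merge, then drop.
stage w1: inputs (s3, s1), connectivity {out.1, s1.1, s3.1} {out.2} {out.3, s1.3, s3.3} {s1.2} {s3.2}, out.j its boundary
stage w2: inputs (s2, s3, s1), connectivity {out.1} {out.2, s1.3, s2.2, s3.3} {out.3} {s1.1, s3.1} {s1.2} {s2.1} {s2.3} {s3.2}, out.j its boundary


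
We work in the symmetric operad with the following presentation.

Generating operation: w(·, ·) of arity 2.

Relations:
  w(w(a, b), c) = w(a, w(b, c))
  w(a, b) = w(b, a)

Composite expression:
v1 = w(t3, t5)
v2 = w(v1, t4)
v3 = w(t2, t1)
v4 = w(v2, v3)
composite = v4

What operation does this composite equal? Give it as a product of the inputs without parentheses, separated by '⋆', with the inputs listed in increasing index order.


t1 ⋆ t2 ⋆ t3 ⋆ t4 ⋆ t5

With w associative and commutative, the t-input set is all that matters.
w(t3, t5) reduces to t3 ⋆ t5
w(w(t3, t5), t4) reduces to t3 ⋆ t5 ⋆ t4
w(t2, t1) reduces to t2 ⋆ t1
w(w(w(t3, t5), t4), w(t2, t1)) reduces to t3 ⋆ t5 ⋆ t4 ⋆ t2 ⋆ t1
the factors in increasing index order: t1 ⋆ t2 ⋆ t3 ⋆ t4 ⋆ t5


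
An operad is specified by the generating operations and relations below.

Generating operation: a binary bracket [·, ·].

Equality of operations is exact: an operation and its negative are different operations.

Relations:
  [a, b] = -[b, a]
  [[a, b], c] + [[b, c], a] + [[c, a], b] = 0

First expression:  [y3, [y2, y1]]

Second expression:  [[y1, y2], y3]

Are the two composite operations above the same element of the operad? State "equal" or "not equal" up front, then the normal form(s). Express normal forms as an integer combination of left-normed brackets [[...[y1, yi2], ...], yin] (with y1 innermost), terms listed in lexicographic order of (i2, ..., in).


equal — both sides give [[y1, y2], y3]

The first composite normalizes to [[y1, y2], y3]
The second composite normalizes to [[y1, y2], y3]
Identical normal forms: equal.


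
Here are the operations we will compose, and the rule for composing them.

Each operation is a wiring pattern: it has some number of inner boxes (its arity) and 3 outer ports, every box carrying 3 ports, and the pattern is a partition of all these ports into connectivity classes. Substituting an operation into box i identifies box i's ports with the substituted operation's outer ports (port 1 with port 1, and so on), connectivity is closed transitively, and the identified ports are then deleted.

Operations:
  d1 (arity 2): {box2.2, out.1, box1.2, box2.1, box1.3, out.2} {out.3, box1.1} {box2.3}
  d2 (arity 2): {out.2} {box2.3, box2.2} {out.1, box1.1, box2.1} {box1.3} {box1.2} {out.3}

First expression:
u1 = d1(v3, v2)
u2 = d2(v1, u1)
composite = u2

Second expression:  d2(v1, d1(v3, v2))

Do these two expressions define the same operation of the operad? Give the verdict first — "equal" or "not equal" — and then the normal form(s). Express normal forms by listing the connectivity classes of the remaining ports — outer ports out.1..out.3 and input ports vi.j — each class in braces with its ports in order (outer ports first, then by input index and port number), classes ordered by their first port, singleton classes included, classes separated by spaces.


Reducing the first expression gives {out.1, v1.1, v2.1, v2.2, v3.1, v3.2, v3.3} {out.2} {out.3} {v1.2} {v1.3} {v2.3}
Reducing the second expression gives {out.1, v1.1, v2.1, v2.2, v3.1, v3.2, v3.3} {out.2} {out.3} {v1.2} {v1.3} {v2.3}
Identical normal forms: equal.

equal; the common form is {out.1, v1.1, v2.1, v2.2, v3.1, v3.2, v3.3} {out.2} {out.3} {v1.2} {v1.3} {v2.3}


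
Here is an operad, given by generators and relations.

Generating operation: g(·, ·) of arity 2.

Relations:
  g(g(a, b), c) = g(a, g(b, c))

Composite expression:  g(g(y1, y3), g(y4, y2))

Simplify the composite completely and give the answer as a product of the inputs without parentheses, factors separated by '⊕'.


y1 ⊕ y3 ⊕ y4 ⊕ y2

All parenthesizations of g agree; list the y-inputs left to right.
g(y1, y3) linearizes to y1 ⊕ y3
g(y4, y2) linearizes to y4 ⊕ y2
g(g(y1, y3), g(y4, y2)) linearizes to y1 ⊕ y3 ⊕ y4 ⊕ y2


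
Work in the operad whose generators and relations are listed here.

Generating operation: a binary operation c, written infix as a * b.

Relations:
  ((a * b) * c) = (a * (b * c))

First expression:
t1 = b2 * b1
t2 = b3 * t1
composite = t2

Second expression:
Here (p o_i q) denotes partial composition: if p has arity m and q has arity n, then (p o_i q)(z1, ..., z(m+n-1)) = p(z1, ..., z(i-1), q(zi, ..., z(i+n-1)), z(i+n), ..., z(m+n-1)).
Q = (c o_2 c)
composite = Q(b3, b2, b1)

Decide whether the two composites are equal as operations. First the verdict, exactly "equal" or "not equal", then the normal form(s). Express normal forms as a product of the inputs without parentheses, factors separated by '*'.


equal: each reduces to b3 * b2 * b1

The first composite normalizes to b3 * b2 * b1
The second composite normalizes to b3 * b2 * b1
The normal forms match — equal.


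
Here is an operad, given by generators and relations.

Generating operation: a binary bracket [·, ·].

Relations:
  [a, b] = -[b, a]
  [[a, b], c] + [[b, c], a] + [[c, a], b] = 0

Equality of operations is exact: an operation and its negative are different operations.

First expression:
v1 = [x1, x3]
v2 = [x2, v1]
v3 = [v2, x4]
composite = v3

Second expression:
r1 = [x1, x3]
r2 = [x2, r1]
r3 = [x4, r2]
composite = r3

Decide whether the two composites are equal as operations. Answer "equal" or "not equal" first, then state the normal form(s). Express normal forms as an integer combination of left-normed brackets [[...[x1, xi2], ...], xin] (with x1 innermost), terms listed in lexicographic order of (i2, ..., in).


not equal — first -[[[x1, x3], x2], x4], second [[[x1, x3], x2], x4]

The first composite normalizes to -[[[x1, x3], x2], x4]
The second composite normalizes to [[[x1, x3], x2], x4]
Distinct normal forms: not equal.


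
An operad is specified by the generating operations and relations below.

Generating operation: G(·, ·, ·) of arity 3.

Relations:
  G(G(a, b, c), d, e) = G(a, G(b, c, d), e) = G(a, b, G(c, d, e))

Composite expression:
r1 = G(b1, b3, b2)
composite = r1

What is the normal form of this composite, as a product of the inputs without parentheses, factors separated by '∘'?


b1 ∘ b3 ∘ b2

All parenthesizations of G agree; list the b-inputs left to right.
G(b1, b3, b2) collapses to b1 ∘ b3 ∘ b2


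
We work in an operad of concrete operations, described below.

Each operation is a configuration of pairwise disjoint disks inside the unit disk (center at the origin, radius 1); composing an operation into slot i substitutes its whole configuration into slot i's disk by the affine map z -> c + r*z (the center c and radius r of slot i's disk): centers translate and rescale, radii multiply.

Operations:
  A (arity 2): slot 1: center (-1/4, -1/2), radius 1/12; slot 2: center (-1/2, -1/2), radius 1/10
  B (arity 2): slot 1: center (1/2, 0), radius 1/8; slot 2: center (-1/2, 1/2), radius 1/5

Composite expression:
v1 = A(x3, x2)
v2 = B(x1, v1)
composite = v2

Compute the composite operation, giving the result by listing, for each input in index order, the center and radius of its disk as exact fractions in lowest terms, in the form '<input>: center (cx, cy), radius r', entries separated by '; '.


x1: center (1/2, 0), radius 1/8; x2: center (-3/5, 2/5), radius 1/50; x3: center (-11/20, 2/5), radius 1/60


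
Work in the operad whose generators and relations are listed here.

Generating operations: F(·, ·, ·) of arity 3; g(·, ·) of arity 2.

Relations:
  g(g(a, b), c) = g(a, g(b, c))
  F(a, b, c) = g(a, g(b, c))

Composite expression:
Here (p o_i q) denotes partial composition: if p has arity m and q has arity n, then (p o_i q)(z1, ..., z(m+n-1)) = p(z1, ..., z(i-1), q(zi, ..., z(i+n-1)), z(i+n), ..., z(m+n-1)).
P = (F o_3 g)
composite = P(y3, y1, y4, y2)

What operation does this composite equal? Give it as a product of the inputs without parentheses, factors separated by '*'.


y3 * y1 * y4 * y2

Key point: F is associative — brackets drop, the y-order remains.
g(y4, y2) reduces to y4 * y2
F(y3, y1, g(y4, y2)) reduces to y3 * y1 * y4 * y2


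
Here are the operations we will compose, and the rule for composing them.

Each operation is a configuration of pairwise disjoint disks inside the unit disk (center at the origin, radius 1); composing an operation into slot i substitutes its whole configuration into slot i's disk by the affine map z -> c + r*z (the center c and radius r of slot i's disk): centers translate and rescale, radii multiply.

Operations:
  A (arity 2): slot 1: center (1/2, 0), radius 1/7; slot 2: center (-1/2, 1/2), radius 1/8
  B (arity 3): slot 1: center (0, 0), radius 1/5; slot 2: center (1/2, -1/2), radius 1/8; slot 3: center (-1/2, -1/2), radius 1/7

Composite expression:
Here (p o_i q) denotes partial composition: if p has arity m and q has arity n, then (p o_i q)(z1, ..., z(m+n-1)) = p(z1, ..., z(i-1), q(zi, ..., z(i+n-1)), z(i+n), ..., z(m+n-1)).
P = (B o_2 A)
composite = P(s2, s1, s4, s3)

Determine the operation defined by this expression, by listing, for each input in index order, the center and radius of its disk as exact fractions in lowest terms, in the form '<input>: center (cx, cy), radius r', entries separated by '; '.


s1: center (9/16, -1/2), radius 1/56; s2: center (0, 0), radius 1/5; s3: center (-1/2, -1/2), radius 1/7; s4: center (7/16, -7/16), radius 1/64

Follow each s-input down from B: c' goes to c + r*c', radius to r*r'.
input s2: composing its 1 substitution step yields center (0, 0), radius 1/5
input s1: composing its 2 substitution steps yields center (9/16, -1/2), radius 1/56
input s4: composing its 2 substitution steps yields center (7/16, -7/16), radius 1/64
input s3: composing its 1 substitution step yields center (-1/2, -1/2), radius 1/7


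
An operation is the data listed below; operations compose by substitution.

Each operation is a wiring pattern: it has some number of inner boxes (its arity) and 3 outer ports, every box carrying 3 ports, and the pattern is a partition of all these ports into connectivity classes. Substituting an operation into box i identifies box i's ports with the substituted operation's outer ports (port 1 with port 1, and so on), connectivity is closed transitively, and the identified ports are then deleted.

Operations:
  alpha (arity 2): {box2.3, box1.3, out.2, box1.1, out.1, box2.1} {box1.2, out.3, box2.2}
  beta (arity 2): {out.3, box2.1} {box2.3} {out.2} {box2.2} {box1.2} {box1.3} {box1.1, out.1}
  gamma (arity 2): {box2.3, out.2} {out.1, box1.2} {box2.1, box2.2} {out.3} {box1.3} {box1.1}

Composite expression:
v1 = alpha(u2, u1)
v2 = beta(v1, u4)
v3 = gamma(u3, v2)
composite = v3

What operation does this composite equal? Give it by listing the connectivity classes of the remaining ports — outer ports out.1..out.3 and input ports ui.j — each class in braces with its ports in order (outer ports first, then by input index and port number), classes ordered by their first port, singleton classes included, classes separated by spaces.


Treat the ports identified at gamma as solder joints: merge, then drop.
through alpha, on inputs (u2, u1): {out.1, out.2, u1.1, u1.3, u2.1, u2.3} {out.3, u1.2, u2.2} (out.j = stage outer ports)
through beta, on inputs (u2, u1, u4): {out.1, u1.1, u1.3, u2.1, u2.3} {out.2} {out.3, u4.1} {u1.2, u2.2} {u4.2} {u4.3} (out.j = stage outer ports)
through gamma, on inputs (u3, u2, u1, u4): {out.1, u3.2} {out.2, u4.1} {out.3} {u1.1, u1.3, u2.1, u2.3} {u1.2, u2.2} {u3.1} {u3.3} {u4.2} {u4.3} (out.j = stage outer ports)

{out.1, u3.2} {out.2, u4.1} {out.3} {u1.1, u1.3, u2.1, u2.3} {u1.2, u2.2} {u3.1} {u3.3} {u4.2} {u4.3}


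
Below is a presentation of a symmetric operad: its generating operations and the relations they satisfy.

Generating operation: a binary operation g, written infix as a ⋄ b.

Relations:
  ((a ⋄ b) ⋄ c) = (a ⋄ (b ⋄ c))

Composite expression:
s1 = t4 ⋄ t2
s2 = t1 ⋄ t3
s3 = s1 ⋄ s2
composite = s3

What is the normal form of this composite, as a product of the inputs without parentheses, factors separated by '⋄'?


Every regrouping of g is equal, so read the t-inputs in written order.
(t4 ⋄ t2) linearizes to t4 ⋄ t2
(t1 ⋄ t3) linearizes to t1 ⋄ t3
((t4 ⋄ t2) ⋄ (t1 ⋄ t3)) linearizes to t4 ⋄ t2 ⋄ t1 ⋄ t3

t4 ⋄ t2 ⋄ t1 ⋄ t3


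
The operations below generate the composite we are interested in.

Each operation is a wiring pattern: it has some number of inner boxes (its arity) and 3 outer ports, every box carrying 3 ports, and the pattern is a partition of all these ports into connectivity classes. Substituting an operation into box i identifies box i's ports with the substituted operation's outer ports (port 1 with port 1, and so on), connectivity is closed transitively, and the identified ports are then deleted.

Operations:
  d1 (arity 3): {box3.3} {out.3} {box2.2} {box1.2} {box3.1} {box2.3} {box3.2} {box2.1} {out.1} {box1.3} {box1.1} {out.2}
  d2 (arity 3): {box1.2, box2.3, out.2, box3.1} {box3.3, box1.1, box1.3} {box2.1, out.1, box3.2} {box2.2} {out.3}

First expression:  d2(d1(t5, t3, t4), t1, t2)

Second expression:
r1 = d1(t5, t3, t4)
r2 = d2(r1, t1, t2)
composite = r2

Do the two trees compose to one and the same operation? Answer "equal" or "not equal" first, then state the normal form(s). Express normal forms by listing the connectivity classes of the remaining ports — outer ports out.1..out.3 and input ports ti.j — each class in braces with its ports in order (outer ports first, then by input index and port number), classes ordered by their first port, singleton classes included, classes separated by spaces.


equal; both compose to {out.1, t1.1, t2.2} {out.2, t1.3, t2.1} {out.3} {t1.2} {t2.3} {t3.1} {t3.2} {t3.3} {t4.1} {t4.2} {t4.3} {t5.1} {t5.2} {t5.3}


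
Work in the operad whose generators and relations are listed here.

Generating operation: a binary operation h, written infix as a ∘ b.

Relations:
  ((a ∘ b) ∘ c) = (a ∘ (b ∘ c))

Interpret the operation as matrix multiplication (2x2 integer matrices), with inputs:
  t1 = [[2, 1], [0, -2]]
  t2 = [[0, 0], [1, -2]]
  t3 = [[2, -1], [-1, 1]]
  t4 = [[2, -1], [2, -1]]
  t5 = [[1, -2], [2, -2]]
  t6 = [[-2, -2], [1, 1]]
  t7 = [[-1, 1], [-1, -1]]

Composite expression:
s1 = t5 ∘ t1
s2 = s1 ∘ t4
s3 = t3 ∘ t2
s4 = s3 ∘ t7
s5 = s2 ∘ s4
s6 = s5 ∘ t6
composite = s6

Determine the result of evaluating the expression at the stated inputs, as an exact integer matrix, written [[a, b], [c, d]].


[[-21, -21], [-30, -30]]

(t5 ∘ t1) = [[2, 5], [4, 6]]
((t5 ∘ t1) ∘ t4) = [[14, -7], [20, -10]]
(t3 ∘ t2) = [[-1, 2], [1, -2]]
((t3 ∘ t2) ∘ t7) = [[-1, -3], [1, 3]]
(((t5 ∘ t1) ∘ t4) ∘ ((t3 ∘ t2) ∘ t7)) = [[-21, -63], [-30, -90]]
((((t5 ∘ t1) ∘ t4) ∘ ((t3 ∘ t2) ∘ t7)) ∘ t6) = [[-21, -21], [-30, -30]]


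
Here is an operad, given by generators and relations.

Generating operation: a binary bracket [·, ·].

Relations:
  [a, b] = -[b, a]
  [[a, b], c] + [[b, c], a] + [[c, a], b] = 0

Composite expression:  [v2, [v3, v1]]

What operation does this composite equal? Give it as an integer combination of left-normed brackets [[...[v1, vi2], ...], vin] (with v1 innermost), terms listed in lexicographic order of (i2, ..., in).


[[v1, v3], v2]

A multilinear Lie element is pinned by v1-initial words (v1 innermost).
Composite bracket: [v2, [v3, v1]]
The bracket unfolds into 4 signed words via [a, b] = ab - ba (2^2 = 4).
The v1-initial words carry the normal form:
  v1v3v2 (sign +1) contributes +[[v1, v3], v2]


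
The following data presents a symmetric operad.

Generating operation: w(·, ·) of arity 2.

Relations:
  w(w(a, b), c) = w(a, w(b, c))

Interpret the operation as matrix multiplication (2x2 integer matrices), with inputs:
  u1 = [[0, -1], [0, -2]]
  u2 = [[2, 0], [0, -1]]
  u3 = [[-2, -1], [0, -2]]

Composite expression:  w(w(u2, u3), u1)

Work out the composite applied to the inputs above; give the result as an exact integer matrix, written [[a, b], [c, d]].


[[0, 8], [0, -4]]

w(u2, u3) = [[-4, -2], [0, 2]]
w(w(u2, u3), u1) = [[0, 8], [0, -4]]


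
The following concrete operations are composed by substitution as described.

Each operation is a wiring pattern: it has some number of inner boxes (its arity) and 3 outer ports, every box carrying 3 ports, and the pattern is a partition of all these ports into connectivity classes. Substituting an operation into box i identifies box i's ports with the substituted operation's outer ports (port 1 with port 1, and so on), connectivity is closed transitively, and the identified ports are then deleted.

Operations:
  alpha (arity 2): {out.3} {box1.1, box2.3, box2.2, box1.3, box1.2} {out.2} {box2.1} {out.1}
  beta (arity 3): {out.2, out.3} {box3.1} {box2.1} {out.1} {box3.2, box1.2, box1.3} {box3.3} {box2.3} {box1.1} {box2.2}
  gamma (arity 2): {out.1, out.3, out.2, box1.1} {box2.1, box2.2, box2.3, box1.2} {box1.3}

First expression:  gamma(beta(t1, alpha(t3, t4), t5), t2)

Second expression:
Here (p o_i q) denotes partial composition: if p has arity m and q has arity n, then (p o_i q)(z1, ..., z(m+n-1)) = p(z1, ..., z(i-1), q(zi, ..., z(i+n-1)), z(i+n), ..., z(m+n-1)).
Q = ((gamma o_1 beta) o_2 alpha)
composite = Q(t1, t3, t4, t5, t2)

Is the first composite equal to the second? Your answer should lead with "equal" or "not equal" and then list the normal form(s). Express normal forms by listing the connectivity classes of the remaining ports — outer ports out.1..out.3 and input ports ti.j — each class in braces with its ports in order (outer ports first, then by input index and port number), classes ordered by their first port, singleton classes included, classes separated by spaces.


equal; the common form is {out.1, out.2, out.3} {t1.1} {t1.2, t1.3, t5.2} {t2.1, t2.2, t2.3} {t3.1, t3.2, t3.3, t4.2, t4.3} {t4.1} {t5.1} {t5.3}

Normal form of the first expression: {out.1, out.2, out.3} {t1.1} {t1.2, t1.3, t5.2} {t2.1, t2.2, t2.3} {t3.1, t3.2, t3.3, t4.2, t4.3} {t4.1} {t5.1} {t5.3}
Normal form of the second expression: {out.1, out.2, out.3} {t1.1} {t1.2, t1.3, t5.2} {t2.1, t2.2, t2.3} {t3.1, t3.2, t3.3, t4.2, t4.3} {t4.1} {t5.1} {t5.3}
Same normal form: equal.


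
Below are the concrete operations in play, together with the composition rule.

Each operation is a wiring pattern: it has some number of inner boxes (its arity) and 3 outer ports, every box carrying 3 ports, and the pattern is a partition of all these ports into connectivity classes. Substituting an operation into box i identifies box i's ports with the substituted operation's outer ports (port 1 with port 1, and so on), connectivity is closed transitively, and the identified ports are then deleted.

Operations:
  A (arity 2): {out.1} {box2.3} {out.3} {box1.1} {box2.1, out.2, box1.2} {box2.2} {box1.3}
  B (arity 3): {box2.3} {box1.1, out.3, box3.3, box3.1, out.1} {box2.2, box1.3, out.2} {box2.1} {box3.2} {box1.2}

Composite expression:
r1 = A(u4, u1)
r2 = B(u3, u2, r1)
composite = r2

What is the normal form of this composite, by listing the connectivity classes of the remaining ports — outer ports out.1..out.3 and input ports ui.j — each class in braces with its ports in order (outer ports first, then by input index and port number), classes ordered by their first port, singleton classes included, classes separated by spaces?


{out.1, out.3, u3.1} {out.2, u2.2, u3.3} {u1.1, u4.2} {u1.2} {u1.3} {u2.1} {u2.3} {u3.2} {u4.1} {u4.3}

After gluing at B, chains via deleted ports link the u-ports.
stage A: inputs (u4, u1), connectivity {out.1} {out.2, u1.1, u4.2} {out.3} {u1.2} {u1.3} {u4.1} {u4.3}, out.j its boundary
stage B: inputs (u3, u2, u4, u1), connectivity {out.1, out.3, u3.1} {out.2, u2.2, u3.3} {u1.1, u4.2} {u1.2} {u1.3} {u2.1} {u2.3} {u3.2} {u4.1} {u4.3}, out.j its boundary


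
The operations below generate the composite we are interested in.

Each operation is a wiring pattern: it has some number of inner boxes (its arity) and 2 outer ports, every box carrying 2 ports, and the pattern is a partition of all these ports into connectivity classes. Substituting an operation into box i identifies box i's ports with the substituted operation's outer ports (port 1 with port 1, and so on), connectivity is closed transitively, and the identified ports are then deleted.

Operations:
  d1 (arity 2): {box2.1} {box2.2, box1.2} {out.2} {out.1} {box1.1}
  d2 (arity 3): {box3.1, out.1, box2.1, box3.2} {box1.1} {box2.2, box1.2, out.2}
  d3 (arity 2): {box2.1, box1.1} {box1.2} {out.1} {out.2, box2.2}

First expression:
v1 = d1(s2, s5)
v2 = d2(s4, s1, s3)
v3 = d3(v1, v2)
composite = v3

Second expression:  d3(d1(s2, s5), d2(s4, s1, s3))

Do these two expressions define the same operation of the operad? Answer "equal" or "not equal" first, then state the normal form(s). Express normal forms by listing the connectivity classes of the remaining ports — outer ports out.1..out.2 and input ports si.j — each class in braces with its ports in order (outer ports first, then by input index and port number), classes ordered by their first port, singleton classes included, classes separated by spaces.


equal — both sides give {out.1} {out.2, s1.2, s4.2} {s1.1, s3.1, s3.2} {s2.1} {s2.2, s5.2} {s4.1} {s5.1}

Reducing the first expression gives {out.1} {out.2, s1.2, s4.2} {s1.1, s3.1, s3.2} {s2.1} {s2.2, s5.2} {s4.1} {s5.1}
Reducing the second expression gives {out.1} {out.2, s1.2, s4.2} {s1.1, s3.1, s3.2} {s2.1} {s2.2, s5.2} {s4.1} {s5.1}
The forms coincide; equal.


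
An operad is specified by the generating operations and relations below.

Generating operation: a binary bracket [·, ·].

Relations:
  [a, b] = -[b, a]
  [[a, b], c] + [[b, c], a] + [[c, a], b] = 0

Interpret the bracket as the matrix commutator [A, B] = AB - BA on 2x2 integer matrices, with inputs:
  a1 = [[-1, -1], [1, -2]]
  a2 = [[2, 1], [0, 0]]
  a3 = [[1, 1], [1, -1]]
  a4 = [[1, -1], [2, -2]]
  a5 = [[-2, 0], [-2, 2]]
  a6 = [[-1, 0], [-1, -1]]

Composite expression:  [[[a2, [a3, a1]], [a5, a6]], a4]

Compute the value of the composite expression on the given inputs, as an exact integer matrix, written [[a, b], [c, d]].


[[-8, -80], [-184, 8]]

[a3, a1] = [[2, -3], [-1, -2]]
[a2, [a3, a1]] = [[-1, -10], [2, 1]]
[a5, a6] = [[0, 0], [-4, 0]]
[[a2, [a3, a1]], [a5, a6]] = [[40, 0], [-8, -40]]
[[[a2, [a3, a1]], [a5, a6]], a4] = [[-8, -80], [-184, 8]]


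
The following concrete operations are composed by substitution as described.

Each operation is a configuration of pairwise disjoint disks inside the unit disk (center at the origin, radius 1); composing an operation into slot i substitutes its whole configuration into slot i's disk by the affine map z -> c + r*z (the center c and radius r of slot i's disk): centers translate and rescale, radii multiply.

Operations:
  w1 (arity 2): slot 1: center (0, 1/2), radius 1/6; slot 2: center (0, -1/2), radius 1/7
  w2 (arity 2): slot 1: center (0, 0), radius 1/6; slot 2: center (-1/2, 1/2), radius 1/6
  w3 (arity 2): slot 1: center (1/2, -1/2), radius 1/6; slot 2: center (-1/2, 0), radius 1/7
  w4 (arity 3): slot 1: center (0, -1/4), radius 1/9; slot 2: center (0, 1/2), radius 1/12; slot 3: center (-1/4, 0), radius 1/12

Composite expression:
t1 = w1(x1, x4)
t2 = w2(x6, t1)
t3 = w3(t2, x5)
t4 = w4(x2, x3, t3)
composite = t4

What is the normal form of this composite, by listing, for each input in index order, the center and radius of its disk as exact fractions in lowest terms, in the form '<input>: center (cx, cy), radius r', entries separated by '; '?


x1: center (-31/144, -29/864), radius 1/2592; x2: center (0, -1/4), radius 1/9; x3: center (0, 1/2), radius 1/12; x4: center (-31/144, -31/864), radius 1/3024; x5: center (-7/24, 0), radius 1/84; x6: center (-5/24, -1/24), radius 1/432


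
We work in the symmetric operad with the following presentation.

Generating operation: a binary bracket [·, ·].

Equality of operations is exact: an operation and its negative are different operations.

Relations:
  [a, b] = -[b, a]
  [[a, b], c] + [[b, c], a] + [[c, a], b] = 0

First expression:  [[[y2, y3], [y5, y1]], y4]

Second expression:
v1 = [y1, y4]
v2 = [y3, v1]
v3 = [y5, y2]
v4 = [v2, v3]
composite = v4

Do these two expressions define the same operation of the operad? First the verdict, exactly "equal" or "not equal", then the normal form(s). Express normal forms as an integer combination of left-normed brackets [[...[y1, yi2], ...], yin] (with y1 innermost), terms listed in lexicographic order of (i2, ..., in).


not equal: they reduce to [[[[y1, y5], y2], y3], y4] - [[[[y1, y5], y3], y2], y4] and [[[[y1, y4], y3], y2], y5] - [[[[y1, y4], y3], y5], y2]

The first expression reduces to [[[[y1, y5], y2], y3], y4] - [[[[y1, y5], y3], y2], y4]
The second expression reduces to [[[[y1, y4], y3], y2], y5] - [[[[y1, y4], y3], y5], y2]
They disagree, so not equal.


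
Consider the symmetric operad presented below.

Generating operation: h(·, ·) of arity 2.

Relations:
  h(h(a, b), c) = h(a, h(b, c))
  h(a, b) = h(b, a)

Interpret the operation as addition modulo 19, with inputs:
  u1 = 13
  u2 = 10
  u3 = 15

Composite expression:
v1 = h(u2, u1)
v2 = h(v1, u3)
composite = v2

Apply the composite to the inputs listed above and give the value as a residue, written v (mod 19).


0 (mod 19)

h(u2, u1) = 4
h(h(u2, u1), u3) = 0


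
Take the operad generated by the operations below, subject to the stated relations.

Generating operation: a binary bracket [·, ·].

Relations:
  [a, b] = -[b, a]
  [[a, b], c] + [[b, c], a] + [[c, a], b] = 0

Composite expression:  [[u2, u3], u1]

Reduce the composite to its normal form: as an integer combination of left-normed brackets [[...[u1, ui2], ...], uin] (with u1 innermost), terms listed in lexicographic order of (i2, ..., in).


-[[u1, u2], u3] + [[u1, u3], u2]

Left-normed coefficients sit on the u1-initial expansion words.
Composite bracket: [[u2, u3], u1]
The bracket unfolds into 4 signed words via [a, b] = ab - ba (2^2 = 4).
Collect the words opening with u1:
  the word u1u2u3 carries sign -1 and contributes -[[u1, u2], u3]
  the word u1u3u2 carries sign +1 and contributes +[[u1, u3], u2]


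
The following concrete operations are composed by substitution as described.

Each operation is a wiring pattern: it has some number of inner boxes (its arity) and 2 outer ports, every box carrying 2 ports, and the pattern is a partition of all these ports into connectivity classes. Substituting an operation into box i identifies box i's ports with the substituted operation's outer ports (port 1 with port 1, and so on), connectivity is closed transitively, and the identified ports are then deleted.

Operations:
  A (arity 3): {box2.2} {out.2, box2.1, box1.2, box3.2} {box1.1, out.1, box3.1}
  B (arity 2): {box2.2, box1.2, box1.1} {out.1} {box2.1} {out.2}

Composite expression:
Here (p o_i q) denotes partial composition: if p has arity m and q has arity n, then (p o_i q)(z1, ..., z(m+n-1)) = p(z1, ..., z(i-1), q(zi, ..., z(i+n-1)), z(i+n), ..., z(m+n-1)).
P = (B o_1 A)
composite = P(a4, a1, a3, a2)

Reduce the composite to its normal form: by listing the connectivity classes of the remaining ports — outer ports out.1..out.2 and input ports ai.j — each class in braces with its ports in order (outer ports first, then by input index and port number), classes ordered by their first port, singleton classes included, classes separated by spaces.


Two ports join when wires chain via B-identified ports.
the subtree at A composes to {out.1, a3.1, a4.1} {out.2, a1.1, a3.2, a4.2} {a1.2} on (a4, a1, a3); out.j = own outer ports
the subtree at B composes to {out.1} {out.2} {a1.1, a2.2, a3.1, a3.2, a4.1, a4.2} {a1.2} {a2.1} on (a4, a1, a3, a2); out.j = own outer ports

{out.1} {out.2} {a1.1, a2.2, a3.1, a3.2, a4.1, a4.2} {a1.2} {a2.1}


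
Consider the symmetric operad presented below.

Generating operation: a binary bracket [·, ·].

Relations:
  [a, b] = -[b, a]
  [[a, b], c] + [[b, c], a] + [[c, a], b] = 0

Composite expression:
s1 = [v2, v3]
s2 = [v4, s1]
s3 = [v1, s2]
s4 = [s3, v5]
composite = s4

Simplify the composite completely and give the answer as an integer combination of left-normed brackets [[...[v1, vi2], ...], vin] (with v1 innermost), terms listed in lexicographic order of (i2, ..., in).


A multilinear Lie element is pinned by v1-initial words (v1 innermost).
Composite bracket: [[v1, [v4, [v2, v3]]], v5]
Applying ab - ba throughout gives 16 signed words (2^4 = 16).
The v1-initial words carry the normal form:
  word v1v2v3v4v5 has sign -1, contributing -[[[[v1, v2], v3], v4], v5]
  word v1v3v2v4v5 has sign +1, contributing +[[[[v1, v3], v2], v4], v5]
  word v1v4v2v3v5 has sign +1, contributing +[[[[v1, v4], v2], v3], v5]
  word v1v4v3v2v5 has sign -1, contributing -[[[[v1, v4], v3], v2], v5]

-[[[[v1, v2], v3], v4], v5] + [[[[v1, v3], v2], v4], v5] + [[[[v1, v4], v2], v3], v5] - [[[[v1, v4], v3], v2], v5]


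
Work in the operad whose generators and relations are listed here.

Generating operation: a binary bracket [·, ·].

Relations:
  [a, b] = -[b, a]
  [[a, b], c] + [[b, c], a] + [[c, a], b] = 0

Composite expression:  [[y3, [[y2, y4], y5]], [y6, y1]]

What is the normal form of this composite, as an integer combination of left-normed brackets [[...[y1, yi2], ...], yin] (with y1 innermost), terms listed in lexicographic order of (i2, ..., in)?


-[[[[[y1, y6], y2], y4], y5], y3] + [[[[[y1, y6], y3], y2], y4], y5] - [[[[[y1, y6], y3], y4], y2], y5] - [[[[[y1, y6], y3], y5], y2], y4] + [[[[[y1, y6], y3], y5], y4], y2] + [[[[[y1, y6], y4], y2], y5], y3] + [[[[[y1, y6], y5], y2], y4], y3] - [[[[[y1, y6], y5], y4], y2], y3]

A multilinear Lie element is pinned by y1-initial words (y1 innermost).
Composite bracket: [[y3, [[y2, y4], y5]], [y6, y1]]
Under [a, b] = ab - ba we get 32 signed associative words (2^5 = 32).
Words beginning with y1 determine it all:
  sign of y1y6y2y4y5y3 is -1, so it contributes -[[[[[y1, y6], y2], y4], y5], y3]
  sign of y1y6y3y2y4y5 is +1, so it contributes +[[[[[y1, y6], y3], y2], y4], y5]
  sign of y1y6y3y4y2y5 is -1, so it contributes -[[[[[y1, y6], y3], y4], y2], y5]
  sign of y1y6y3y5y2y4 is -1, so it contributes -[[[[[y1, y6], y3], y5], y2], y4]
  sign of y1y6y3y5y4y2 is +1, so it contributes +[[[[[y1, y6], y3], y5], y4], y2]
  sign of y1y6y4y2y5y3 is +1, so it contributes +[[[[[y1, y6], y4], y2], y5], y3]
  sign of y1y6y5y2y4y3 is +1, so it contributes +[[[[[y1, y6], y5], y2], y4], y3]
  sign of y1y6y5y4y2y3 is -1, so it contributes -[[[[[y1, y6], y5], y4], y2], y3]


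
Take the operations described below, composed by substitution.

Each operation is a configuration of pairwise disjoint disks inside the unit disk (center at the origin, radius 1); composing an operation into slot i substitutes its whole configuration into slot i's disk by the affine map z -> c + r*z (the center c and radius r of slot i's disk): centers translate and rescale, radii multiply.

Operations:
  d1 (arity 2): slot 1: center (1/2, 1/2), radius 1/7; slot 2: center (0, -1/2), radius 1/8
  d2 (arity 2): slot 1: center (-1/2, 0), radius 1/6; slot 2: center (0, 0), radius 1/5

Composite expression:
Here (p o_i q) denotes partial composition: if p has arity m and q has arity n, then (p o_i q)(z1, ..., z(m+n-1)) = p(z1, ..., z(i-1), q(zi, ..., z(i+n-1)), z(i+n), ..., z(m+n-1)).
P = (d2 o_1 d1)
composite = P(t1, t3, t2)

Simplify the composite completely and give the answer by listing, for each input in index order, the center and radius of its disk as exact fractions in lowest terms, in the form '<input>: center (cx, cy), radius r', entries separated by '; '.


Nesting under d2 composes maps z -> c + r*z down each t-path.
input t1: applying the 2 nested substitutions gives center (-5/12, 1/12), radius 1/42
input t3: applying the 2 nested substitutions gives center (-1/2, -1/12), radius 1/48
input t2: applying the 1 nested substitution gives center (0, 0), radius 1/5

t1: center (-5/12, 1/12), radius 1/42; t2: center (0, 0), radius 1/5; t3: center (-1/2, -1/12), radius 1/48


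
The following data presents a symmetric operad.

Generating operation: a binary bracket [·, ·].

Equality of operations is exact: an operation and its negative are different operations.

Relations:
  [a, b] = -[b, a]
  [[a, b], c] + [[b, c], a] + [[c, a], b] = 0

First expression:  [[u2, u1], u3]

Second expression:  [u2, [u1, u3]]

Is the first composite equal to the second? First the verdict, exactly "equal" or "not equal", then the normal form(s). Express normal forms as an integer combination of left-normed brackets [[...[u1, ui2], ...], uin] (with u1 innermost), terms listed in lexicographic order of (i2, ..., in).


not equal: they reduce to -[[u1, u2], u3] and -[[u1, u3], u2]

In normal form, the first expression is -[[u1, u2], u3]
In normal form, the second expression is -[[u1, u3], u2]
No match — not equal.


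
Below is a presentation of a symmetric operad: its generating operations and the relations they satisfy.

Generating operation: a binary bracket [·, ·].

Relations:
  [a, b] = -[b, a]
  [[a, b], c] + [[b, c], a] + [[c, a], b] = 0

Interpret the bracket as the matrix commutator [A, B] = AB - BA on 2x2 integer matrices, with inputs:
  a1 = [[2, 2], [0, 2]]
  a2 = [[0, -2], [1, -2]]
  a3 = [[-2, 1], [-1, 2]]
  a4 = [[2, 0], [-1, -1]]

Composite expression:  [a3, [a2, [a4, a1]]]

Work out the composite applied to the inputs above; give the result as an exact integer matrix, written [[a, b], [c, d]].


[[24, -68], [28, -24]]

[a4, a1] = [[2, 6], [0, -2]]
[a2, [a4, a1]] = [[-6, 20], [4, 6]]
[a3, [a2, [a4, a1]]] = [[24, -68], [28, -24]]


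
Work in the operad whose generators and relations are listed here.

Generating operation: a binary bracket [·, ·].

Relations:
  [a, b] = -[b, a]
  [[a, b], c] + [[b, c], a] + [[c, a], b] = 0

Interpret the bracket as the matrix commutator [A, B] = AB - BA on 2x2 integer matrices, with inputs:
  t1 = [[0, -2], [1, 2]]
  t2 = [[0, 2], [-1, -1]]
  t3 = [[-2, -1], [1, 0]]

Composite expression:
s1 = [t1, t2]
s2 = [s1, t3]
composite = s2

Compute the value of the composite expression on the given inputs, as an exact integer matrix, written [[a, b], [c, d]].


[t1, t2] = [[0, -2], [-1, 0]]
[[t1, t2], t3] = [[-3, -4], [2, 3]]

[[-3, -4], [2, 3]]


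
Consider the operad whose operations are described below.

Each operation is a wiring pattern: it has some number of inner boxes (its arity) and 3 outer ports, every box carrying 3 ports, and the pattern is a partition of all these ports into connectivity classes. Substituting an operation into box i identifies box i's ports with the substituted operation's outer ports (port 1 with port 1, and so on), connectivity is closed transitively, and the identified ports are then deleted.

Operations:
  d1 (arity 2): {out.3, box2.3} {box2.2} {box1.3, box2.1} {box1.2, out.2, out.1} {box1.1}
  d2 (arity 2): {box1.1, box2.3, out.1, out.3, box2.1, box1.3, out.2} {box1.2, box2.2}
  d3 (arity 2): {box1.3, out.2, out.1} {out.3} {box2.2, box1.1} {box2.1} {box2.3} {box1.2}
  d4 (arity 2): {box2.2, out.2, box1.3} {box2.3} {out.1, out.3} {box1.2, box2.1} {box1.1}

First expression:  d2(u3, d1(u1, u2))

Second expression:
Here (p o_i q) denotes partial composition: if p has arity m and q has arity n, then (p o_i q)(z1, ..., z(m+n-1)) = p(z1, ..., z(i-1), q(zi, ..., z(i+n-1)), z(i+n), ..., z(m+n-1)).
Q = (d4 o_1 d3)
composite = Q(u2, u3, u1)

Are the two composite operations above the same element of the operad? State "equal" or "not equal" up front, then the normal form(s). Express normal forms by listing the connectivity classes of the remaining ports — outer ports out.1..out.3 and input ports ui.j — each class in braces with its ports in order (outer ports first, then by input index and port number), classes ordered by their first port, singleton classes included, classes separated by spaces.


not equal: they reduce to {out.1, out.2, out.3, u1.2, u2.3, u3.1, u3.2, u3.3} {u1.1} {u1.3, u2.1} {u2.2} and {out.1, out.3} {out.2, u1.2} {u1.1, u2.3} {u1.3} {u2.1, u3.2} {u2.2} {u3.1} {u3.3}

The first expression, normalized: {out.1, out.2, out.3, u1.2, u2.3, u3.1, u3.2, u3.3} {u1.1} {u1.3, u2.1} {u2.2}
The second expression, normalized: {out.1, out.3} {out.2, u1.2} {u1.1, u2.3} {u1.3} {u2.1, u3.2} {u2.2} {u3.1} {u3.3}
Different reductions; not equal.
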